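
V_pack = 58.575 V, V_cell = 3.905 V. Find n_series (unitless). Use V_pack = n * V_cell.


n = V_pack / V_cell = 58.575 / 3.905 = 15

15


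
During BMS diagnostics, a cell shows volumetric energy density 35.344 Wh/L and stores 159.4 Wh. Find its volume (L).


V = E / ED = 159.4 / 35.344 = 4.510 L

4.510 L


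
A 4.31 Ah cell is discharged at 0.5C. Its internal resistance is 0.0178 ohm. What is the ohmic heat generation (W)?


Step 1: I = C_rate * capacity = 0.5 * 4.31 = 2.155 A
Step 2: Q = I^2 * R = 2.155^2 * 0.0178 = 4.644 * 0.0178 = 0.08266 W

0.08266 W


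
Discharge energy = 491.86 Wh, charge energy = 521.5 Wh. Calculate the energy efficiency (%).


Round-trip efficiency = 491.86/521.5 * 100% = 94.32%

94.32%


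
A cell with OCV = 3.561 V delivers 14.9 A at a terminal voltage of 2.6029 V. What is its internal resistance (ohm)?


R = (OCV - V) / I = (3.561 - 2.6029) / 14.9 = 0.06430 ohm

0.06430 ohm


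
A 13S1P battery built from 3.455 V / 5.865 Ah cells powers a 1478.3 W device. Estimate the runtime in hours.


Step 1: E_pack = Ns * V_cell * Np * C_cell = 13 * 3.455 * 1 * 5.865 = 263.43 Wh
Step 2: t = E_pack / P = 263.43 / 1478.3 = 0.1782 hr

0.1782 hr


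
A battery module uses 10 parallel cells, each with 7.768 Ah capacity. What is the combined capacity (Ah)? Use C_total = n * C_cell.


Parallel capacities add: 10 * 7.768 Ah = 77.68 Ah

77.68 Ah


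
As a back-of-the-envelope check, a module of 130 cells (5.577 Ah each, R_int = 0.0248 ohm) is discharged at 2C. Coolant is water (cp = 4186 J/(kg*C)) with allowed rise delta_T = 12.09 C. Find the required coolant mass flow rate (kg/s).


Step 1: I = 2 * 5.577 = 11.154 A
Step 2: Q_cell = I^2 * R = 11.154^2 * 0.0248 = 3.0854 W
Step 3: Q_total = 130 * 3.0854 = 401.1 W
Step 4: m_dot = Q_total / (cp * dT) = 401.1 / (4186 * 12.09) = 0.007926 kg/s

0.007926 kg/s


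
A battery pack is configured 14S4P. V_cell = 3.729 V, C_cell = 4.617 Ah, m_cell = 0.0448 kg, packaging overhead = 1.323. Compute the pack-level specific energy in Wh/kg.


Step 1: V_pack = 14 * 3.729 = 52.206 V
Step 2: C_pack = 4 * 4.617 = 18.468 Ah
Step 3: E_pack = V_pack * C_pack = 52.206 * 18.468 = 964.14 Wh
Step 4: m_pack = 14 * 4 * 0.0448 * 1.323 = 3.3191 kg
Step 5: ED = E_pack / m_pack = 964.14 / 3.3191 = 290.5 Wh/kg

290.5 Wh/kg


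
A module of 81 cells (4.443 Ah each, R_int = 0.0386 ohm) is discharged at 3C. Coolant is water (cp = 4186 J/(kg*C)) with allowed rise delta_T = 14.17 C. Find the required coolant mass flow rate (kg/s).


Step 1: I = 3 * 4.443 = 13.329 A
Step 2: Q_cell = I^2 * R = 13.329^2 * 0.0386 = 6.8578 W
Step 3: Q_total = 81 * 6.8578 = 555.48 W
Step 4: m_dot = Q_total / (cp * dT) = 555.48 / (4186 * 14.17) = 0.009365 kg/s

0.009365 kg/s


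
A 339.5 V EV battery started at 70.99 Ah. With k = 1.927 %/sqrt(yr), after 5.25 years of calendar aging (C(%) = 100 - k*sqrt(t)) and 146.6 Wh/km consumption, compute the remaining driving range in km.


Step 1: capacity retention = 100 - 1.927 * sqrt(5.25) = 100 - 1.927 * 2.2913 = 95.585%
Step 2: C_now = 70.99 * 95.585/100 = 67.856 Ah
Step 3: E_pack = V * C_now = 339.5 * 67.856 = 23037 Wh
Step 4: range = E_pack / consumption = 23037 / 146.6 = 157.1 km

157.1 km


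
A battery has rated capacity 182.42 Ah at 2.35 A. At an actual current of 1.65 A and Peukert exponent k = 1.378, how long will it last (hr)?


t_rated = C / I_rated = 182.42 / 2.35 = 77.626 hr
(I_rated/I)^k = (1.4242)^1.378 = 1.6279
t = t_rated * (I_rated/I)^k = 77.626 * 1.6279 = 126.4 hr

126.4 hr


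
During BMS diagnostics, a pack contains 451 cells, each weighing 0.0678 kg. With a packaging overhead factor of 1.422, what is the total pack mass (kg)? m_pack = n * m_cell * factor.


m_pack = n * m_cell * overhead = 451 * 0.0678 * 1.422 = 43.48 kg

43.48 kg


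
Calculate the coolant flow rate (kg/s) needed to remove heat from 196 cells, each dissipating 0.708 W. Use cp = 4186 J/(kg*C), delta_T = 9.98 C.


Step 1: Total heat Q = 196 * 0.708 W = 138.77 W
Step 2: denom = cp * dT = 4186 * 9.98 = 41776
Step 3: m_dot = 138.77 / 41776 = 0.003322 kg/s

0.003322 kg/s


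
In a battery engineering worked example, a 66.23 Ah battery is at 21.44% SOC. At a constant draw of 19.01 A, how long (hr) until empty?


Step 1: remaining = SOC/100 * C_total = 21.44/100 * 66.23 = 14.2 Ah
Step 2: t = remaining / I = 14.2 / 19.01 = 0.7470 hr

0.7470 hr


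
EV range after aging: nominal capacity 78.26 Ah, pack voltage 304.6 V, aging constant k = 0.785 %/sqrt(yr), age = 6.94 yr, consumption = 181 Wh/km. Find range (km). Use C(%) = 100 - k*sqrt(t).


Step 1: capacity retention = 100 - 0.785 * sqrt(6.94) = 100 - 0.785 * 2.6344 = 97.932%
Step 2: C_now = 78.26 * 97.932/100 = 76.642 Ah
Step 3: E_pack = V * C_now = 304.6 * 76.642 = 23345 Wh
Step 4: range = E_pack / consumption = 23345 / 181 = 129.0 km

129.0 km


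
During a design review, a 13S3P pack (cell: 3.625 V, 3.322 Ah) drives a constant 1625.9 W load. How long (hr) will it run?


Step 1: E_pack = Ns * V_cell * Np * C_cell = 13 * 3.625 * 3 * 3.322 = 469.65 Wh
Step 2: t = E_pack / P = 469.65 / 1625.9 = 0.2889 hr

0.2889 hr


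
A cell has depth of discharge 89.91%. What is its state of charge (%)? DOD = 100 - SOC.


SOC = 100 - DOD = 100 - 89.91 = 10.09%

10.09%


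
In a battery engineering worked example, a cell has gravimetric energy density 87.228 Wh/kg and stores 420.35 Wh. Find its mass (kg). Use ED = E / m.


m = E / ED = 420.35 / 87.228 = 4.819 kg

4.819 kg


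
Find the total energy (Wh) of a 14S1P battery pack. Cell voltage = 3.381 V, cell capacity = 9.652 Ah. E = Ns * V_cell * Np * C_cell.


V_pack = 14 * 3.381 = 47.334 V
C_pack = 1 * 9.652 = 9.652 Ah
E = V_pack * C_pack = 47.334 * 9.652 = 456.9 Wh

456.9 Wh


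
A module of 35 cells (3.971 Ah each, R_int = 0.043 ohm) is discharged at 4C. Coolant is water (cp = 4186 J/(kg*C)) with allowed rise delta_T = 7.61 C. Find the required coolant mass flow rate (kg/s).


Step 1: I = 4 * 3.971 = 15.884 A
Step 2: Q_cell = I^2 * R = 15.884^2 * 0.043 = 10.849 W
Step 3: Q_total = 35 * 10.849 = 379.72 W
Step 4: m_dot = Q_total / (cp * dT) = 379.72 / (4186 * 7.61) = 0.01192 kg/s

0.01192 kg/s


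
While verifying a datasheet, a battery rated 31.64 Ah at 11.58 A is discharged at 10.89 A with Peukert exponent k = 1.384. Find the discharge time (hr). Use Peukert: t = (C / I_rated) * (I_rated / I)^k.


t_rated = C / I_rated = 31.64 / 11.58 = 2.7323 hr
(I_rated/I)^k = (1.0634)^1.384 = 1.0888
t = t_rated * (I_rated/I)^k = 2.7323 * 1.0888 = 2.975 hr

2.975 hr


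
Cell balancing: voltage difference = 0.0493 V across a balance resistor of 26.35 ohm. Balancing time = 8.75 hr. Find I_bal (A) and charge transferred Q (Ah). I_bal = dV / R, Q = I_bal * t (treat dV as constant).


First, Ohm's law: I_bal = 0.0493 V / 26.35 ohm = 0.001871 A
Then Q = I * t = 0.001871 A * 8.75 hr = 0.01637 Ah

I=0.001871 A, Q=0.01637 Ah


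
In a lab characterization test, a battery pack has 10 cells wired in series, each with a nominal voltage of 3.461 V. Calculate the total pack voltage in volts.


V_pack = n * V_cell = 10 * 3.461 = 34.61 V

34.61 V


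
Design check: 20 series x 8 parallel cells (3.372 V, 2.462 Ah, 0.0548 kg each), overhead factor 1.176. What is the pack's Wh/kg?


Step 1: V_pack = 20 * 3.372 = 67.44 V
Step 2: C_pack = 8 * 2.462 = 19.696 Ah
Step 3: E_pack = V_pack * C_pack = 67.44 * 19.696 = 1328.3 Wh
Step 4: m_pack = 20 * 8 * 0.0548 * 1.176 = 10.311 kg
Step 5: ED = E_pack / m_pack = 1328.3 / 10.311 = 128.8 Wh/kg

128.8 Wh/kg


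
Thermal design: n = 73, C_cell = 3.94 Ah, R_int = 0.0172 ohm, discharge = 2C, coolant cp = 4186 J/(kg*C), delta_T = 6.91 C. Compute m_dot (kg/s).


Step 1: I = 2 * 3.94 = 7.88 A
Step 2: Q_cell = I^2 * R = 7.88^2 * 0.0172 = 1.068 W
Step 3: Q_total = 73 * 1.068 = 77.964 W
Step 4: m_dot = Q_total / (cp * dT) = 77.964 / (4186 * 6.91) = 0.002695 kg/s

0.002695 kg/s


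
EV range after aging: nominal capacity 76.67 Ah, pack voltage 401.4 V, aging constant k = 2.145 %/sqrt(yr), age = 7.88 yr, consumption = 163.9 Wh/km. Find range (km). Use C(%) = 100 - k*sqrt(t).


Step 1: capacity retention = 100 - 2.145 * sqrt(7.88) = 100 - 2.145 * 2.8071 = 93.979%
Step 2: C_now = 76.67 * 93.979/100 = 72.054 Ah
Step 3: E_pack = V * C_now = 401.4 * 72.054 = 28922 Wh
Step 4: range = E_pack / consumption = 28922 / 163.9 = 176.5 km

176.5 km


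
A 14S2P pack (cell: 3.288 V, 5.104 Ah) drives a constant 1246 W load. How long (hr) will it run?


Step 1: E_pack = Ns * V_cell * Np * C_cell = 14 * 3.288 * 2 * 5.104 = 469.89 Wh
Step 2: t = E_pack / P = 469.89 / 1246 = 0.3771 hr

0.3771 hr


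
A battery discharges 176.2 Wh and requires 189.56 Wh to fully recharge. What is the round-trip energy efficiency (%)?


Round-trip efficiency = 176.2/189.56 * 100% = 92.95%

92.95%


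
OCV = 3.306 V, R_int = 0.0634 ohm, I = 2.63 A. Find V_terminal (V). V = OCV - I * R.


IR drop = 2.63 * 0.0634 = 0.16674 V
V = 3.306 - 0.16674 = 3.139 V

3.139 V


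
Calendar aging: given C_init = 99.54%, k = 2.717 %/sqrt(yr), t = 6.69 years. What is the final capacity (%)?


sqrt(t) = sqrt(6.69) = 2.5865
C_final = 99.54 - 2.717 * 2.5865 = 92.51%

92.51%


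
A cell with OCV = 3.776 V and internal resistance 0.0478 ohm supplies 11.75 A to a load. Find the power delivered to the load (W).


Step 1: V_terminal = OCV - I*R = 3.776 - 11.75 * 0.0478 = 3.2144 V
Step 2: P_out = V_terminal * I = 3.2144 * 11.75 = 37.77 W

37.77 W


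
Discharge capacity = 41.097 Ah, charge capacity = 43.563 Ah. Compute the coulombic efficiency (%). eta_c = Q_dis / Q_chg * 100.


Coulombic efficiency = 41.097/43.563 * 100% = 94.34%

94.34%


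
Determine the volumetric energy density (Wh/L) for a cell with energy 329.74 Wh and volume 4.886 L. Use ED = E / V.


Volumetric ED = 329.74 Wh / 4.886 L = 67.49 Wh/L

67.49 Wh/L


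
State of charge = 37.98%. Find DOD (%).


DOD = 100 - SOC = 100 - 37.98 = 62.02%

62.02%


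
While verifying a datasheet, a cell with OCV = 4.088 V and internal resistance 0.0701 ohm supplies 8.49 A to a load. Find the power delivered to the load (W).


Step 1: V_terminal = OCV - I*R = 4.088 - 8.49 * 0.0701 = 3.4929 V
Step 2: P_out = V_terminal * I = 3.4929 * 8.49 = 29.65 W

29.65 W


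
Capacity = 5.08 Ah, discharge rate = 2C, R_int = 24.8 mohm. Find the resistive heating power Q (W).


Convert: R = 24.8 mohm = 0.0248 ohm
Step 1: I = C_rate * capacity = 2 * 5.08 = 10.16 A
Step 2: Q = I^2 * R = 10.16^2 * 0.0248 = 103.23 * 0.0248 = 2.560 W

2.560 W


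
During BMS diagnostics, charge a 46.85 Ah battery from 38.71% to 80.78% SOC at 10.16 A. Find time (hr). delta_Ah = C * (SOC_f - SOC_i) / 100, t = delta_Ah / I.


delta_Ah = 46.85 * (80.78 - 38.71) / 100 = 19.71 Ah
t = delta_Ah / I = 19.71 / 10.16 = 1.940 hr

1.940 hr


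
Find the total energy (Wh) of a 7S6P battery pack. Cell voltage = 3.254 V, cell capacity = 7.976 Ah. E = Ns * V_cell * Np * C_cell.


E = Ns * Vcell * Np * Ccell = 7 * 3.254 * 6 * 7.976 = 1090 Wh

1090 Wh


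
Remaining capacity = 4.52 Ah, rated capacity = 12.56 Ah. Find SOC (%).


SOC% = 4.52 / 12.56 * 100 = 35.99%

35.99%


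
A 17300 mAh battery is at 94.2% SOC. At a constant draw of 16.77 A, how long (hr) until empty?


Convert: C_total = 17300 mAh = 17.3 Ah
Step 1: remaining = SOC/100 * C_total = 94.2/100 * 17.3 = 16.297 Ah
Step 2: t = remaining / I = 16.297 / 16.77 = 0.9718 hr

0.9718 hr


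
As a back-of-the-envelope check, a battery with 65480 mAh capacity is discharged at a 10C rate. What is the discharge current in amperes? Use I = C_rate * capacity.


Convert: capacity = 65480 mAh = 65.48 Ah
I = C_rate * capacity = 10 * 65.48 = 654.8 A

654.8 A


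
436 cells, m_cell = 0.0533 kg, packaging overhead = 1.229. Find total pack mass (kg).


Cell mass sum = 436 * 0.0533 = 23.239 kg
With overhead 1.229: m_pack = 23.239 * 1.229 = 28.56 kg

28.56 kg


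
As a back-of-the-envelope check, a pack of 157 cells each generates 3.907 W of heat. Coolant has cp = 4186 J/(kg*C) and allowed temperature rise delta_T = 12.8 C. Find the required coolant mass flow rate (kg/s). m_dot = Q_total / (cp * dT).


Q_total = 157 * 3.907 = 613.4 W
m_dot = Q_total / (cp * dT) = 613.4 / (4186 * 12.8) = 0.01145 kg/s

0.01145 kg/s


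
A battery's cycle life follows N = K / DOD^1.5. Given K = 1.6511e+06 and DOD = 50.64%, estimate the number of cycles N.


DOD^1.5 = 360.36
N = K / DOD^1.5 = 1.6511e+06 / 360.36 = 4582

4582 cycles


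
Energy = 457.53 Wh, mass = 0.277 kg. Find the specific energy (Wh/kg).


Specific energy = 457.53 Wh / 0.277 kg = 1652 Wh/kg

1652 Wh/kg


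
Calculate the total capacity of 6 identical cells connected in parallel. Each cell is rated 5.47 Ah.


C_total = 6 * 5.47 = 32.82 Ah

32.82 Ah


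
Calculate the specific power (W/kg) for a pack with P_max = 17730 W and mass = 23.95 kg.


SP = P / m = 17730 / 23.95 = 740.3 W/kg

740.3 W/kg


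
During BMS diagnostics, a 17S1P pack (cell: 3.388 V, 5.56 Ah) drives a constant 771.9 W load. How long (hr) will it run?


Step 1: E_pack = Ns * V_cell * Np * C_cell = 17 * 3.388 * 1 * 5.56 = 320.23 Wh
Step 2: t = E_pack / P = 320.23 / 771.9 = 0.4149 hr

0.4149 hr


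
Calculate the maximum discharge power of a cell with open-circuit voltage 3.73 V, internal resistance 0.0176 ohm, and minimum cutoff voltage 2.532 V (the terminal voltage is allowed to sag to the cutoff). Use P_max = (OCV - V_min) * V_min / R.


P_max = (OCV - V_min) * V_min / R = (3.73 - 2.532) * 2.532 / 0.0176 = 1.198 * 2.532 / 0.0176 = 172.3 W

172.3 W


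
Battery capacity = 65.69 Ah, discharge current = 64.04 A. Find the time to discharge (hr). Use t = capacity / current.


t = capacity / current = 65.69 / 64.04 = 1.026 hr

1.026 hr


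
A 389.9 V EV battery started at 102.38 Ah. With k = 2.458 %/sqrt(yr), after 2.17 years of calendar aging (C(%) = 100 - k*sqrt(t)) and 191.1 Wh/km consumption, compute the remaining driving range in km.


Step 1: capacity retention = 100 - 2.458 * sqrt(2.17) = 100 - 2.458 * 1.4731 = 96.379%
Step 2: C_now = 102.38 * 96.379/100 = 98.673 Ah
Step 3: E_pack = V * C_now = 389.9 * 98.673 = 38473 Wh
Step 4: range = E_pack / consumption = 38473 / 191.1 = 201.3 km

201.3 km


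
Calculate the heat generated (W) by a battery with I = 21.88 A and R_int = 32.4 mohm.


Convert: R = 32.4 mohm = 0.0324 ohm
Q = I^2 * R = 21.88^2 * 0.0324 = 15.51 W

15.51 W


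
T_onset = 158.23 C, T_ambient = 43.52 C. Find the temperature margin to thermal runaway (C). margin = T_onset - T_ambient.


margin = T_onset - T_ambient = 158.23 - 43.52 = 114.71 C

114.71 C


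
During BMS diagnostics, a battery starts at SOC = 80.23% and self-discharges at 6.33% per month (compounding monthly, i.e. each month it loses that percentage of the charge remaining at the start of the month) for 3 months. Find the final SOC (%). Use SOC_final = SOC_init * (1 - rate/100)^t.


decay = (1 - 6.33/100)^3 = 0.82187
SOC_final = 80.23 * 0.82187 = 65.94%

65.94%


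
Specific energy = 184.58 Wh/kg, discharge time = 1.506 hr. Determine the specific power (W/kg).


Specific power = 184.58 Wh/kg / 1.506 hr = 122.6 W/kg

122.6 W/kg


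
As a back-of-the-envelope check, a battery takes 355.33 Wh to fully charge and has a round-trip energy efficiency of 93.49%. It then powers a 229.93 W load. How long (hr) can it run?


Step 1: E_discharge = eta/100 * E_charge = 93.49/100 * 355.33 = 332.2 Wh
Step 2: t = E_discharge / P = 332.2 / 229.93 = 1.445 hr

1.445 hr


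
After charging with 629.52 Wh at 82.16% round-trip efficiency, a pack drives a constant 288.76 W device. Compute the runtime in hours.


Step 1: E_discharge = eta/100 * E_charge = 82.16/100 * 629.52 = 517.21 Wh
Step 2: t = E_discharge / P = 517.21 / 288.76 = 1.791 hr

1.791 hr


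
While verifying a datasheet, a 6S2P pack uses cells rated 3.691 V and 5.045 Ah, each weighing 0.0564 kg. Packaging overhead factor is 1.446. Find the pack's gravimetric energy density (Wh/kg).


Step 1: V_pack = 6 * 3.691 = 22.146 V
Step 2: C_pack = 2 * 5.045 = 10.09 Ah
Step 3: E_pack = V_pack * C_pack = 22.146 * 10.09 = 223.45 Wh
Step 4: m_pack = 6 * 2 * 0.0564 * 1.446 = 0.97865 kg
Step 5: ED = E_pack / m_pack = 223.45 / 0.97865 = 228.3 Wh/kg

228.3 Wh/kg


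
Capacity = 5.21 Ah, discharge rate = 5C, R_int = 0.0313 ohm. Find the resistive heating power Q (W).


Step 1: I = C_rate * capacity = 5 * 5.21 = 26.05 A
Step 2: Q = I^2 * R = 26.05^2 * 0.0313 = 678.6 * 0.0313 = 21.24 W

21.24 W


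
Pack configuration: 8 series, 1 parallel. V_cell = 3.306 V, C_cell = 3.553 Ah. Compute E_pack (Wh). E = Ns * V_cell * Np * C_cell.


E = Ns * Vcell * Np * Ccell = 8 * 3.306 * 1 * 3.553 = 93.97 Wh

93.97 Wh


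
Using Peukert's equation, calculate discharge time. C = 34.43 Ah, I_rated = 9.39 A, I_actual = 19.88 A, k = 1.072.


t_rated = C / I_rated = 34.43 / 9.39 = 3.6667 hr
(I_rated/I)^k = (0.47233)^1.072 = 0.4475
t = t_rated * (I_rated/I)^k = 3.6667 * 0.4475 = 1.641 hr

1.641 hr


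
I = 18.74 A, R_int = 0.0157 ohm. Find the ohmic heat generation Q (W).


I^2 = 351.19
Q = 351.19 * 0.0157 = 5.514 W

5.514 W


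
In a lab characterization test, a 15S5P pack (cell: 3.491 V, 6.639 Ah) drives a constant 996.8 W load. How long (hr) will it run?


Step 1: E_pack = Ns * V_cell * Np * C_cell = 15 * 3.491 * 5 * 6.639 = 1738.3 Wh
Step 2: t = E_pack / P = 1738.3 / 996.8 = 1.744 hr

1.744 hr


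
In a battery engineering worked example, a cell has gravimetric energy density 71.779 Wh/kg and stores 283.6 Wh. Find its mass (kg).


m = E / ED = 283.6 / 71.779 = 3.951 kg

3.951 kg


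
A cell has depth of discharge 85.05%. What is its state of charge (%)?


SOC = 100 - DOD = 100 - 85.05 = 14.95%

14.95%


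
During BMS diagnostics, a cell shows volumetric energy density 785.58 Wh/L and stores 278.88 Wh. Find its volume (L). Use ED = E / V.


V = E / ED = 278.88 / 785.58 = 0.3550 L

0.3550 L


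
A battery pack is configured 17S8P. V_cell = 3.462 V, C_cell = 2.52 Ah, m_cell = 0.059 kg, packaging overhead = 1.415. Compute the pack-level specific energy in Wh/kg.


Step 1: V_pack = 17 * 3.462 = 58.854 V
Step 2: C_pack = 8 * 2.52 = 20.16 Ah
Step 3: E_pack = V_pack * C_pack = 58.854 * 20.16 = 1186.5 Wh
Step 4: m_pack = 17 * 8 * 0.059 * 1.415 = 11.354 kg
Step 5: ED = E_pack / m_pack = 1186.5 / 11.354 = 104.5 Wh/kg

104.5 Wh/kg


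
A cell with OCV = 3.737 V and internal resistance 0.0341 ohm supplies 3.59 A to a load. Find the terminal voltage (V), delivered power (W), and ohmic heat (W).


Step 1: V_terminal = OCV - I*R = 3.737 - 3.59 * 0.0341 = 3.6146 V
Step 2: P_out = V_terminal * I = 3.6146 * 3.59 = 12.98 W
Step 3: Q = I^2 * R = 3.59^2 * 0.0341 = 0.4395 W

V=3.6146 V, P=12.98 W, Q=0.4395 W


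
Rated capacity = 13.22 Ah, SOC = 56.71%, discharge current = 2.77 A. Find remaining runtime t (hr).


Step 1: remaining = SOC/100 * C_total = 56.71/100 * 13.22 = 7.4971 Ah
Step 2: t = remaining / I = 7.4971 / 2.77 = 2.707 hr

2.707 hr


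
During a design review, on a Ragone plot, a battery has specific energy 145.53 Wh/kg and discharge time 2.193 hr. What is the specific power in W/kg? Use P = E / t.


P_specific = E / t = 145.53 / 2.193 = 66.36 W/kg

66.36 W/kg


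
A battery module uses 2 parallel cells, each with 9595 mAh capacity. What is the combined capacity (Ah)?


Convert: C_cell = 9595 mAh = 9.595 Ah
C_total = 2 * 9.595 = 19.19 Ah

19.19 Ah


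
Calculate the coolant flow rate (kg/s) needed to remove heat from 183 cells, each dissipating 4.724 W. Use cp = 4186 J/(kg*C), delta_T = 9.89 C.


Step 1: Total heat Q = 183 * 4.724 W = 864.49 W
Step 2: denom = cp * dT = 4186 * 9.89 = 41400
Step 3: m_dot = 864.49 / 41400 = 0.02088 kg/s

0.02088 kg/s


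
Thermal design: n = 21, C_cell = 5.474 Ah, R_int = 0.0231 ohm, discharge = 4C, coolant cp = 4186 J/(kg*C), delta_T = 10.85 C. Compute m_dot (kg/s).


Step 1: I = 4 * 5.474 = 21.896 A
Step 2: Q_cell = I^2 * R = 21.896^2 * 0.0231 = 11.075 W
Step 3: Q_total = 21 * 11.075 = 232.58 W
Step 4: m_dot = Q_total / (cp * dT) = 232.58 / (4186 * 10.85) = 0.005121 kg/s

0.005121 kg/s


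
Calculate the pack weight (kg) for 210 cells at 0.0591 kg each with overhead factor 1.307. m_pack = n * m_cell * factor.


Cell mass sum = 210 * 0.0591 = 12.411 kg
With overhead 1.307: m_pack = 12.411 * 1.307 = 16.22 kg

16.22 kg


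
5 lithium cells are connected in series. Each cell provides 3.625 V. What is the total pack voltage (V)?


V_pack = n * V_cell = 5 * 3.625 = 18.125 V

18.125 V


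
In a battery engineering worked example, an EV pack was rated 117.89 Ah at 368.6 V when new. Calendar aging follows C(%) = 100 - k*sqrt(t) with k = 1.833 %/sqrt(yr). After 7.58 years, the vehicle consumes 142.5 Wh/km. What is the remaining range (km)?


Step 1: capacity retention = 100 - 1.833 * sqrt(7.58) = 100 - 1.833 * 2.7532 = 94.953%
Step 2: C_now = 117.89 * 94.953/100 = 111.94 Ah
Step 3: E_pack = V * C_now = 368.6 * 111.94 = 41261 Wh
Step 4: range = E_pack / consumption = 41261 / 142.5 = 289.6 km

289.6 km


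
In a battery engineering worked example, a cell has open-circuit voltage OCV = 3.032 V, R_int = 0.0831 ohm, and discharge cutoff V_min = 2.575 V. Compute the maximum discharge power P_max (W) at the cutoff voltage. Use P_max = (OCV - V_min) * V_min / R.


dV = OCV - V_min = 0.457 V (so I_max = dV / R)
P_max = dV * V_min / R = 0.457 * 2.575 / 0.0831 = 14.16 W

14.16 W


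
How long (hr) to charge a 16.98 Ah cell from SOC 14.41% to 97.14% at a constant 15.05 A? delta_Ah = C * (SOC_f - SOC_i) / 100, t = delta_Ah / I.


delta_Ah = 16.98 * (97.14 - 14.41) / 100 = 14.048 Ah
t = delta_Ah / I = 14.048 / 15.05 = 0.9334 hr

0.9334 hr


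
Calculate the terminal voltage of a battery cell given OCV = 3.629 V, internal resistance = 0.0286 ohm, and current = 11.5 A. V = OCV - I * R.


V = OCV - I*R = 3.629 - 11.5 * 0.0286 = 3.300 V

3.300 V


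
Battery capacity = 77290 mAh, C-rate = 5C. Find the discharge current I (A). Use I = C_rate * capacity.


Convert: capacity = 77290 mAh = 77.29 Ah
I = C_rate * capacity = 5 * 77.29 = 386.45 A

386.45 A


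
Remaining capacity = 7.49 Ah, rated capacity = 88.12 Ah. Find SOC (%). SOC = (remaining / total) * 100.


SOC = (remaining / total) * 100 = (7.49 / 88.12) * 100 = 8.500%

8.500%


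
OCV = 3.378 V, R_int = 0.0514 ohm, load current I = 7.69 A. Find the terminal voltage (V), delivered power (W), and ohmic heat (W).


Step 1: V_terminal = OCV - I*R = 3.378 - 7.69 * 0.0514 = 2.9827 V
Step 2: P_out = V_terminal * I = 2.9827 * 7.69 = 22.94 W
Step 3: Q = I^2 * R = 7.69^2 * 0.0514 = 3.040 W

V=2.9827 V, P=22.94 W, Q=3.040 W


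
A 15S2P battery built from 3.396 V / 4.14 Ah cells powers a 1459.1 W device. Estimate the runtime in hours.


Step 1: E_pack = Ns * V_cell * Np * C_cell = 15 * 3.396 * 2 * 4.14 = 421.78 Wh
Step 2: t = E_pack / P = 421.78 / 1459.1 = 0.2891 hr

0.2891 hr


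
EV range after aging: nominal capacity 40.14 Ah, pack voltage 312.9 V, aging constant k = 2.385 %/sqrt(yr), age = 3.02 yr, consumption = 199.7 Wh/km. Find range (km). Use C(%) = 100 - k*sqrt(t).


Step 1: capacity retention = 100 - 2.385 * sqrt(3.02) = 100 - 2.385 * 1.7378 = 95.855%
Step 2: C_now = 40.14 * 95.855/100 = 38.476 Ah
Step 3: E_pack = V * C_now = 312.9 * 38.476 = 12039 Wh
Step 4: range = E_pack / consumption = 12039 / 199.7 = 60.29 km

60.29 km


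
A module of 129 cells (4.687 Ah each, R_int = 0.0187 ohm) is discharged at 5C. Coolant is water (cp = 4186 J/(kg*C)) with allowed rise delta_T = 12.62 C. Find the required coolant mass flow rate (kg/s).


Step 1: I = 5 * 4.687 = 23.435 A
Step 2: Q_cell = I^2 * R = 23.435^2 * 0.0187 = 10.27 W
Step 3: Q_total = 129 * 10.27 = 1324.8 W
Step 4: m_dot = Q_total / (cp * dT) = 1324.8 / (4186 * 12.62) = 0.02508 kg/s

0.02508 kg/s


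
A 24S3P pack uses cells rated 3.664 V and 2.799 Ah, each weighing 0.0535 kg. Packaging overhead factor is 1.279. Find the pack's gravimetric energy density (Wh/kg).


Step 1: V_pack = 24 * 3.664 = 87.936 V
Step 2: C_pack = 3 * 2.799 = 8.397 Ah
Step 3: E_pack = V_pack * C_pack = 87.936 * 8.397 = 738.4 Wh
Step 4: m_pack = 24 * 3 * 0.0535 * 1.279 = 4.9267 kg
Step 5: ED = E_pack / m_pack = 738.4 / 4.9267 = 149.9 Wh/kg

149.9 Wh/kg


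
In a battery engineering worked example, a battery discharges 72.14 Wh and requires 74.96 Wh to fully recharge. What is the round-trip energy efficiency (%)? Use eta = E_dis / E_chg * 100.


eta_e = E_dis / E_chg * 100 = 72.14 / 74.96 * 100 = 96.24%

96.24%


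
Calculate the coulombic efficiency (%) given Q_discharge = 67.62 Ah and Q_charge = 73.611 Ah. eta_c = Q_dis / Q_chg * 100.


eta_c = Q_dis / Q_chg * 100 = 67.62 / 73.611 * 100 = 91.86%

91.86%


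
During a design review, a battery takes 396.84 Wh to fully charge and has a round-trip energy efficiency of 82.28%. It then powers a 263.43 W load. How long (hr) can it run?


Step 1: E_discharge = eta/100 * E_charge = 82.28/100 * 396.84 = 326.52 Wh
Step 2: t = E_discharge / P = 326.52 / 263.43 = 1.239 hr

1.239 hr


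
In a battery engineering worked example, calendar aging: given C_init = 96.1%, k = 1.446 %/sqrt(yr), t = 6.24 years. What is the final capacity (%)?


sqrt(t) = sqrt(6.24) = 2.498
C_final = 96.1 - 1.446 * 2.498 = 92.49%

92.49%


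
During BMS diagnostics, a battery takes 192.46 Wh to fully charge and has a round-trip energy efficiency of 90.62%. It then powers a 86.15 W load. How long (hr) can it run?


Step 1: E_discharge = eta/100 * E_charge = 90.62/100 * 192.46 = 174.41 Wh
Step 2: t = E_discharge / P = 174.41 / 86.15 = 2.024 hr

2.024 hr


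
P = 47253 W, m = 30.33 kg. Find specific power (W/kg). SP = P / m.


Specific power = 47253 W / 30.33 kg = 1558 W/kg

1558 W/kg


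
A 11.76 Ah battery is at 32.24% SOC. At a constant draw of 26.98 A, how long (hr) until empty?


Step 1: remaining = SOC/100 * C_total = 32.24/100 * 11.76 = 3.7914 Ah
Step 2: t = remaining / I = 3.7914 / 26.98 = 0.1405 hr

0.1405 hr


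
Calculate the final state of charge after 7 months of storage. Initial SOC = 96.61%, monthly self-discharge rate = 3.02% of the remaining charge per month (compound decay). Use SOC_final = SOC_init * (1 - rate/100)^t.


decay = (1 - 3.02/100)^7 = 0.80682
SOC_final = 96.61 * 0.80682 = 77.95%

77.95%


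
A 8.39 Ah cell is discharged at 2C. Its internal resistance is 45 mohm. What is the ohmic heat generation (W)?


Convert: R = 45 mohm = 0.045 ohm
Step 1: I = C_rate * capacity = 2 * 8.39 = 16.78 A
Step 2: Q = I^2 * R = 16.78^2 * 0.045 = 281.57 * 0.045 = 12.67 W

12.67 W


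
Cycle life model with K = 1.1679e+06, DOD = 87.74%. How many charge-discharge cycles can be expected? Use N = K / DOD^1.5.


Step 1: DOD^1.5 = 87.74^1.5 = 821.86
Step 2: N = 1.1679e+06 / 821.86 = 1421 cycles

1421 cycles


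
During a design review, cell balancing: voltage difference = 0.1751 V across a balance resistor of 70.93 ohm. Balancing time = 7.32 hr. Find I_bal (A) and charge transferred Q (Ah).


First, Ohm's law: I_bal = 0.1751 V / 70.93 ohm = 0.0024686 A
Then Q = I * t = 0.0024686 A * 7.32 hr = 0.01807 Ah

I=0.0024686 A, Q=0.01807 Ah


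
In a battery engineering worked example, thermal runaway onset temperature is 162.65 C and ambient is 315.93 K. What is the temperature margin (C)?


Convert: T_ambient = 315.93 K = 42.78 C
margin = 162.65 - 42.78 = 119.87 C

119.87 C


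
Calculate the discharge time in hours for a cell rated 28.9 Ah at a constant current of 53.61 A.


Runtime = 28.9 Ah / 53.61 A = 0.5391 hr

0.5391 hr


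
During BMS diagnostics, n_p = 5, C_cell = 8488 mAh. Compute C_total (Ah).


Convert: C_cell = 8488 mAh = 8.488 Ah
C_total = 5 * 8.488 = 42.44 Ah

42.44 Ah


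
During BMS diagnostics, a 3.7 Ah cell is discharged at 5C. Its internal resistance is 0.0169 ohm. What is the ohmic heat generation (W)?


Step 1: I = C_rate * capacity = 5 * 3.7 = 18.5 A
Step 2: Q = I^2 * R = 18.5^2 * 0.0169 = 342.25 * 0.0169 = 5.784 W

5.784 W


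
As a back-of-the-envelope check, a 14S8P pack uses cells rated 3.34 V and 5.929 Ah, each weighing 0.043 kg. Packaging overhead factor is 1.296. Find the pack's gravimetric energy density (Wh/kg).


Step 1: V_pack = 14 * 3.34 = 46.76 V
Step 2: C_pack = 8 * 5.929 = 47.432 Ah
Step 3: E_pack = V_pack * C_pack = 46.76 * 47.432 = 2217.9 Wh
Step 4: m_pack = 14 * 8 * 0.043 * 1.296 = 6.2415 kg
Step 5: ED = E_pack / m_pack = 2217.9 / 6.2415 = 355.3 Wh/kg

355.3 Wh/kg


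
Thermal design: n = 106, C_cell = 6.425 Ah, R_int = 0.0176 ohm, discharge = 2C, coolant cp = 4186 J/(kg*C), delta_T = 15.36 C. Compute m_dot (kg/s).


Step 1: I = 2 * 6.425 = 12.85 A
Step 2: Q_cell = I^2 * R = 12.85^2 * 0.0176 = 2.9062 W
Step 3: Q_total = 106 * 2.9062 = 308.06 W
Step 4: m_dot = Q_total / (cp * dT) = 308.06 / (4186 * 15.36) = 0.004791 kg/s

0.004791 kg/s


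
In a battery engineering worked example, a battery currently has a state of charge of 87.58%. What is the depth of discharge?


DOD = 100 - SOC = 100 - 87.58 = 12.42%

12.42%


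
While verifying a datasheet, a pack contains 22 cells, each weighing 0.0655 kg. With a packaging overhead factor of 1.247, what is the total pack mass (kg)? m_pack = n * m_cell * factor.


m_pack = n * m_cell * overhead = 22 * 0.0655 * 1.247 = 1.797 kg

1.797 kg


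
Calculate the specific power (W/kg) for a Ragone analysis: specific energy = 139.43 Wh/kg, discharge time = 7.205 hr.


Specific power = 139.43 Wh/kg / 7.205 hr = 19.35 W/kg

19.35 W/kg


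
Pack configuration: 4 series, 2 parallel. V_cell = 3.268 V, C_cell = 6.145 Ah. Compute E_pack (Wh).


E = Ns * Vcell * Np * Ccell = 4 * 3.268 * 2 * 6.145 = 160.7 Wh

160.7 Wh


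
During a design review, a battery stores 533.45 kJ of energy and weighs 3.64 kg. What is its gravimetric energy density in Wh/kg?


Convert: E = 533.45 kJ = 148.18 Wh
ED = E / m = 148.18 / 3.64 = 40.71 Wh/kg

40.71 Wh/kg


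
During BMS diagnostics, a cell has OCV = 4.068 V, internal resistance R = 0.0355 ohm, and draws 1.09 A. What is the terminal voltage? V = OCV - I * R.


V = OCV - I*R = 4.068 - 1.09 * 0.0355 = 4.029 V

4.029 V


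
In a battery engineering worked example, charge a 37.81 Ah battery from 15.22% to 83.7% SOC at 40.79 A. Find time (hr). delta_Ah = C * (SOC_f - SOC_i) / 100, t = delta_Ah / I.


delta_Ah = 37.81 * (83.7 - 15.22) / 100 = 25.892 Ah
t = delta_Ah / I = 25.892 / 40.79 = 0.6348 hr

0.6348 hr


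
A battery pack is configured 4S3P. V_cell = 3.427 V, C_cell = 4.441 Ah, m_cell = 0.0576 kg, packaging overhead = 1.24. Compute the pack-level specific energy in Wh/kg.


Step 1: V_pack = 4 * 3.427 = 13.708 V
Step 2: C_pack = 3 * 4.441 = 13.323 Ah
Step 3: E_pack = V_pack * C_pack = 13.708 * 13.323 = 182.63 Wh
Step 4: m_pack = 4 * 3 * 0.0576 * 1.24 = 0.85709 kg
Step 5: ED = E_pack / m_pack = 182.63 / 0.85709 = 213.1 Wh/kg

213.1 Wh/kg


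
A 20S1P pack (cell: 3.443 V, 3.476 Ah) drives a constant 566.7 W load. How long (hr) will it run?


Step 1: E_pack = Ns * V_cell * Np * C_cell = 20 * 3.443 * 1 * 3.476 = 239.36 Wh
Step 2: t = E_pack / P = 239.36 / 566.7 = 0.4224 hr

0.4224 hr


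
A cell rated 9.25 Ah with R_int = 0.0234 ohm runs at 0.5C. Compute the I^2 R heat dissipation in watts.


Step 1: I = C_rate * capacity = 0.5 * 9.25 = 4.625 A
Step 2: Q = I^2 * R = 4.625^2 * 0.0234 = 21.391 * 0.0234 = 0.5005 W

0.5005 W


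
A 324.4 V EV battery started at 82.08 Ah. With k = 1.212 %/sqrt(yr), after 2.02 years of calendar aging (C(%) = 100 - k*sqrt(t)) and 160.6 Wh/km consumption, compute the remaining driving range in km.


Step 1: capacity retention = 100 - 1.212 * sqrt(2.02) = 100 - 1.212 * 1.4213 = 98.277%
Step 2: C_now = 82.08 * 98.277/100 = 80.666 Ah
Step 3: E_pack = V * C_now = 324.4 * 80.666 = 26168 Wh
Step 4: range = E_pack / consumption = 26168 / 160.6 = 162.9 km

162.9 km


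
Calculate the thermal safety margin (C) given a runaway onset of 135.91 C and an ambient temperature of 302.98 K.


Convert: T_ambient = 302.98 K = 29.83 C
margin = 135.91 - 29.83 = 106.08 C

106.08 C


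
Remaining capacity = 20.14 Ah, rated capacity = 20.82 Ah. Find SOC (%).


SOC = (remaining / total) * 100 = (20.14 / 20.82) * 100 = 96.73%

96.73%


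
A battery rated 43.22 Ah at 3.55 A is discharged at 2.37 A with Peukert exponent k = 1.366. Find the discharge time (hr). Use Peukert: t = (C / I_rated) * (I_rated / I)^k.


Step 1: t_rated = C / I_rated = 43.22 / 3.55 = 12.175 hr
Step 2: ratio = 3.55 / 2.37 = 1.4979
Step 3: ratio^k = 1.4979^1.366 = 1.7366
Step 4: t = t_rated * ratio^k = 12.175 * 1.7366 = 21.14 hr

21.14 hr


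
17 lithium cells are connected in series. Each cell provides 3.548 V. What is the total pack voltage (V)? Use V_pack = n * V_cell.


With 17 cells in series at 3.548 V each, V_pack = 60.316 V

60.316 V


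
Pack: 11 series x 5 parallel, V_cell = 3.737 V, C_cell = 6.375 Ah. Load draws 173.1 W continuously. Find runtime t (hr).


Step 1: E_pack = Ns * V_cell * Np * C_cell = 11 * 3.737 * 5 * 6.375 = 1310.3 Wh
Step 2: t = E_pack / P = 1310.3 / 173.1 = 7.570 hr

7.570 hr


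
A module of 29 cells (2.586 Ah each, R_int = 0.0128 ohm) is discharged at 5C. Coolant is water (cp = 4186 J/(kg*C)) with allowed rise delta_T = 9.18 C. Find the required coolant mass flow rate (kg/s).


Step 1: I = 5 * 2.586 = 12.93 A
Step 2: Q_cell = I^2 * R = 12.93^2 * 0.0128 = 2.14 W
Step 3: Q_total = 29 * 2.14 = 62.06 W
Step 4: m_dot = Q_total / (cp * dT) = 62.06 / (4186 * 9.18) = 0.001615 kg/s

0.001615 kg/s


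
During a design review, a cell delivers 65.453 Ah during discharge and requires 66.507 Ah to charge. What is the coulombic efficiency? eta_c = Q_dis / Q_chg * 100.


Coulombic efficiency = 65.453/66.507 * 100% = 98.42%

98.42%


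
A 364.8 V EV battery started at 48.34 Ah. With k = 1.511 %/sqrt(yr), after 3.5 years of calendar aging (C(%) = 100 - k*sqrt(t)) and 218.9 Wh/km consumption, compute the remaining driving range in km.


Step 1: capacity retention = 100 - 1.511 * sqrt(3.5) = 100 - 1.511 * 1.8708 = 97.173%
Step 2: C_now = 48.34 * 97.173/100 = 46.973 Ah
Step 3: E_pack = V * C_now = 364.8 * 46.973 = 17136 Wh
Step 4: range = E_pack / consumption = 17136 / 218.9 = 78.28 km

78.28 km


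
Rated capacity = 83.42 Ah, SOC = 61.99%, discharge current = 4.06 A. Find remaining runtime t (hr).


Step 1: remaining = SOC/100 * C_total = 61.99/100 * 83.42 = 51.712 Ah
Step 2: t = remaining / I = 51.712 / 4.06 = 12.74 hr

12.74 hr


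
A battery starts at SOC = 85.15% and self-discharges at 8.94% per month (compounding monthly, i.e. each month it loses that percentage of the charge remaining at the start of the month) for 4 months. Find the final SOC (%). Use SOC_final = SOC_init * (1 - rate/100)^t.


Monthly retention factor = 1 - 8.94/100 = 0.9106
Over 4 months: factor^4 = 0.68756
SOC_final = 85.15 * 0.68756 = 58.55%

58.55%


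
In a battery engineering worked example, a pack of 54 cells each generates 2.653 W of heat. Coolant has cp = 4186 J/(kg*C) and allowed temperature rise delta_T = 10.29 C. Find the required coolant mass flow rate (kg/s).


Step 1: Total heat Q = 54 * 2.653 W = 143.26 W
Step 2: denom = cp * dT = 4186 * 10.29 = 43074
Step 3: m_dot = 143.26 / 43074 = 0.003326 kg/s

0.003326 kg/s


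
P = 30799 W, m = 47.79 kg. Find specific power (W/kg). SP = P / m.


SP = P / m = 30799 / 47.79 = 644.5 W/kg

644.5 W/kg


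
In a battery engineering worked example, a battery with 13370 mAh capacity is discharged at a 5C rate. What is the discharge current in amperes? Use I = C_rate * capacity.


Convert: capacity = 13370 mAh = 13.37 Ah
At 5C: I = 5 * 13.37 Ah = 66.85 A

66.85 A


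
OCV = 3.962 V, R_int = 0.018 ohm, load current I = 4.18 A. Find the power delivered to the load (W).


Step 1: V_terminal = OCV - I*R = 3.962 - 4.18 * 0.018 = 3.8868 V
Step 2: P_out = V_terminal * I = 3.8868 * 4.18 = 16.25 W

16.25 W


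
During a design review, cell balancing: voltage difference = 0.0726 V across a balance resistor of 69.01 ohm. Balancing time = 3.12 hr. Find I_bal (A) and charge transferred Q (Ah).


First, Ohm's law: I_bal = 0.0726 V / 69.01 ohm = 0.001052 A
Then Q = I * t = 0.001052 A * 3.12 hr = 0.003282 Ah

I=0.001052 A, Q=0.003282 Ah


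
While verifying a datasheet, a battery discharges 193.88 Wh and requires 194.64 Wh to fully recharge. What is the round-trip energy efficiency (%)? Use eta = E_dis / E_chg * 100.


Round-trip efficiency = 193.88/194.64 * 100% = 99.61%

99.61%


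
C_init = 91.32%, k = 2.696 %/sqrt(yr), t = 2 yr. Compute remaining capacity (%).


Step 1: sqrt(2 yr) = 1.4142
Step 2: drop = 2.696 * 1.4142 = 3.8127
Step 3: C_final = 91.32 - 3.8127 = 87.51%

87.51%


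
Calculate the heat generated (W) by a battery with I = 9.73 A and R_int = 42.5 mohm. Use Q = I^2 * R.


Convert: R = 42.5 mohm = 0.0425 ohm
I^2 = 94.673
Q = 94.673 * 0.0425 = 4.024 W

4.024 W


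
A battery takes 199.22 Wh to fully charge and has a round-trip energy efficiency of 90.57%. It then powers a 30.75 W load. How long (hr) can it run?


Step 1: E_discharge = eta/100 * E_charge = 90.57/100 * 199.22 = 180.43 Wh
Step 2: t = E_discharge / P = 180.43 / 30.75 = 5.868 hr

5.868 hr


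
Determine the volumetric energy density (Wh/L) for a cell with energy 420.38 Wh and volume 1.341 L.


Volumetric ED = 420.38 Wh / 1.341 L = 313.5 Wh/L

313.5 Wh/L


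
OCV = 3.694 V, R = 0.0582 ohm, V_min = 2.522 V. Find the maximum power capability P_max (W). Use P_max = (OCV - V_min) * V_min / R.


P_max = (OCV - V_min) * V_min / R = (3.694 - 2.522) * 2.522 / 0.0582 = 1.172 * 2.522 / 0.0582 = 50.79 W

50.79 W


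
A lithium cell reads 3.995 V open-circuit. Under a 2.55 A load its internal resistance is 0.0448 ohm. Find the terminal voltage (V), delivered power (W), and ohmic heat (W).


Step 1: V_terminal = OCV - I*R = 3.995 - 2.55 * 0.0448 = 3.8808 V
Step 2: P_out = V_terminal * I = 3.8808 * 2.55 = 9.896 W
Step 3: Q = I^2 * R = 2.55^2 * 0.0448 = 0.2913 W

V=3.8808 V, P=9.896 W, Q=0.2913 W


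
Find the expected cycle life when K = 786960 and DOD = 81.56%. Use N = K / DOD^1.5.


Step 1: DOD^1.5 = 81.56^1.5 = 736.57
Step 2: N = 786960 / 736.57 = 1068 cycles

1068 cycles


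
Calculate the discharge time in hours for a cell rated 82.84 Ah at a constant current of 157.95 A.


Runtime = 82.84 Ah / 157.95 A = 0.5245 hr

0.5245 hr


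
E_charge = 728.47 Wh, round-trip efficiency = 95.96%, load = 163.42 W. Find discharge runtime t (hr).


Step 1: E_discharge = eta/100 * E_charge = 95.96/100 * 728.47 = 699.04 Wh
Step 2: t = E_discharge / P = 699.04 / 163.42 = 4.278 hr

4.278 hr


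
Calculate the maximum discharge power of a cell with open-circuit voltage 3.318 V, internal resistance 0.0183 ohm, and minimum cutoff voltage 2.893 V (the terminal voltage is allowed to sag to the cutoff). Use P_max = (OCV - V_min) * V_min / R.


dV = OCV - V_min = 0.425 V (so I_max = dV / R)
P_max = dV * V_min / R = 0.425 * 2.893 / 0.0183 = 67.19 W

67.19 W


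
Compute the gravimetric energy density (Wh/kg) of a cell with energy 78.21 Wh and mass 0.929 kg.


Specific energy = 78.21 Wh / 0.929 kg = 84.19 Wh/kg

84.19 Wh/kg


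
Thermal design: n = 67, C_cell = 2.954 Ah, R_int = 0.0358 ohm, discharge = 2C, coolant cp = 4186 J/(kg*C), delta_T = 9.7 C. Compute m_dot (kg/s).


Step 1: I = 2 * 2.954 = 5.908 A
Step 2: Q_cell = I^2 * R = 5.908^2 * 0.0358 = 1.2496 W
Step 3: Q_total = 67 * 1.2496 = 83.723 W
Step 4: m_dot = Q_total / (cp * dT) = 83.723 / (4186 * 9.7) = 0.002062 kg/s

0.002062 kg/s


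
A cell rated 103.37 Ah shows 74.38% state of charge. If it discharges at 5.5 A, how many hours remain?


Step 1: remaining = SOC/100 * C_total = 74.38/100 * 103.37 = 76.887 Ah
Step 2: t = remaining / I = 76.887 / 5.5 = 13.98 hr

13.98 hr
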